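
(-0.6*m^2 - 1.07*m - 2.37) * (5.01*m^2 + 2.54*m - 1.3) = -3.006*m^4 - 6.8847*m^3 - 13.8115*m^2 - 4.6288*m + 3.081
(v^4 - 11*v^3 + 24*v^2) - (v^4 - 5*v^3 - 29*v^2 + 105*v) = -6*v^3 + 53*v^2 - 105*v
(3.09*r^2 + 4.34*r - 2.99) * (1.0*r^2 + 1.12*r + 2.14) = 3.09*r^4 + 7.8008*r^3 + 8.4834*r^2 + 5.9388*r - 6.3986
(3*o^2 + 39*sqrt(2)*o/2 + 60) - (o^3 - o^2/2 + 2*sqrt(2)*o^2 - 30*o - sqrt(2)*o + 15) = -o^3 - 2*sqrt(2)*o^2 + 7*o^2/2 + 41*sqrt(2)*o/2 + 30*o + 45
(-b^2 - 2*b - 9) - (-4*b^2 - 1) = 3*b^2 - 2*b - 8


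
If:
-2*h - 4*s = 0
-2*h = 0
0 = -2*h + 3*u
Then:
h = 0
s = 0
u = 0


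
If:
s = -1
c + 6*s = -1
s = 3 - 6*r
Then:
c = 5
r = 2/3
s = -1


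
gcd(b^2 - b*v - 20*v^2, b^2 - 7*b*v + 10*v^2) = -b + 5*v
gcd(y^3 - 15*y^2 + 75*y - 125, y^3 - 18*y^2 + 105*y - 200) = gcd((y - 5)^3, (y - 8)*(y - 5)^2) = y^2 - 10*y + 25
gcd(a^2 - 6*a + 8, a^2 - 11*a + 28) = a - 4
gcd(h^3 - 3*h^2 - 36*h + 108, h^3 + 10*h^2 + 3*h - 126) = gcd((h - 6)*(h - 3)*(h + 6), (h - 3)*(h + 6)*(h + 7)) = h^2 + 3*h - 18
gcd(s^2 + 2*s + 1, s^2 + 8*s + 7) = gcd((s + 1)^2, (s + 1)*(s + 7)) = s + 1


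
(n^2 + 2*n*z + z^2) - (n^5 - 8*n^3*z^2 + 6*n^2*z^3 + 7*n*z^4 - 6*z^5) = -n^5 + 8*n^3*z^2 - 6*n^2*z^3 + n^2 - 7*n*z^4 + 2*n*z + 6*z^5 + z^2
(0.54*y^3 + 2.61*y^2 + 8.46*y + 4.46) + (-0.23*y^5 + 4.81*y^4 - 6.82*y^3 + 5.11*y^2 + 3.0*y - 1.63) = -0.23*y^5 + 4.81*y^4 - 6.28*y^3 + 7.72*y^2 + 11.46*y + 2.83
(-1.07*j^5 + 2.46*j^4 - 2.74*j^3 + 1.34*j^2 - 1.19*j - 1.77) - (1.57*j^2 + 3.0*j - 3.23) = -1.07*j^5 + 2.46*j^4 - 2.74*j^3 - 0.23*j^2 - 4.19*j + 1.46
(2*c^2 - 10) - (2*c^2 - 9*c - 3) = 9*c - 7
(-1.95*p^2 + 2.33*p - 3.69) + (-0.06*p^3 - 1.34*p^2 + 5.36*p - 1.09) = -0.06*p^3 - 3.29*p^2 + 7.69*p - 4.78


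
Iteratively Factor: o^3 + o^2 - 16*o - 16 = (o + 1)*(o^2 - 16) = (o + 1)*(o + 4)*(o - 4)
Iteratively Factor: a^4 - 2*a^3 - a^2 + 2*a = (a + 1)*(a^3 - 3*a^2 + 2*a) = (a - 2)*(a + 1)*(a^2 - a) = a*(a - 2)*(a + 1)*(a - 1)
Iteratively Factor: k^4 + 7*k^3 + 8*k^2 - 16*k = (k + 4)*(k^3 + 3*k^2 - 4*k) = (k + 4)^2*(k^2 - k) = (k - 1)*(k + 4)^2*(k)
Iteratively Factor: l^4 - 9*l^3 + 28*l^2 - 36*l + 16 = (l - 2)*(l^3 - 7*l^2 + 14*l - 8) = (l - 2)*(l - 1)*(l^2 - 6*l + 8) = (l - 4)*(l - 2)*(l - 1)*(l - 2)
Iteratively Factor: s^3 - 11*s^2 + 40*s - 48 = (s - 3)*(s^2 - 8*s + 16) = (s - 4)*(s - 3)*(s - 4)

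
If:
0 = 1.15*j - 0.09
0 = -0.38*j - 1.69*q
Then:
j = 0.08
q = -0.02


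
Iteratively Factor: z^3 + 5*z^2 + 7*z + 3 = (z + 3)*(z^2 + 2*z + 1) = (z + 1)*(z + 3)*(z + 1)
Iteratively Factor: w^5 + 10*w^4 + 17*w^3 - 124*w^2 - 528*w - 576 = (w + 3)*(w^4 + 7*w^3 - 4*w^2 - 112*w - 192) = (w + 3)^2*(w^3 + 4*w^2 - 16*w - 64) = (w + 3)^2*(w + 4)*(w^2 - 16) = (w - 4)*(w + 3)^2*(w + 4)*(w + 4)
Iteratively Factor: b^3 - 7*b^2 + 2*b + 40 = (b - 5)*(b^2 - 2*b - 8) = (b - 5)*(b - 4)*(b + 2)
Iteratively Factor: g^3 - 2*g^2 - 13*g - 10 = (g - 5)*(g^2 + 3*g + 2) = (g - 5)*(g + 1)*(g + 2)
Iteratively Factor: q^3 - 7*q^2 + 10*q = (q - 5)*(q^2 - 2*q) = q*(q - 5)*(q - 2)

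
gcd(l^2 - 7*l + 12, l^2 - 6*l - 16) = 1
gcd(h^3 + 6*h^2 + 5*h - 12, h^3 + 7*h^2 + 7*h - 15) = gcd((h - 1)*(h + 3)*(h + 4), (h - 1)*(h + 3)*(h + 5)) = h^2 + 2*h - 3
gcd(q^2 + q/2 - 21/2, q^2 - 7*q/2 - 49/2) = q + 7/2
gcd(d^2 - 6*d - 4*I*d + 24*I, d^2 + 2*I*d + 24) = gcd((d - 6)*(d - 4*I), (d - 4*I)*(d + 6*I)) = d - 4*I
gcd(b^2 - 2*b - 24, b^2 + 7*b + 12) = b + 4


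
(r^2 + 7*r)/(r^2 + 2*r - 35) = r/(r - 5)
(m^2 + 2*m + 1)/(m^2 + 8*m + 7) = (m + 1)/(m + 7)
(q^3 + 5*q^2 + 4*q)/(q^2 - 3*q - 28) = q*(q + 1)/(q - 7)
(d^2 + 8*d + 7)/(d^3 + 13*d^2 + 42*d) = (d + 1)/(d*(d + 6))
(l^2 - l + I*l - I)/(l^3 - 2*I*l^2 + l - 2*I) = (l - 1)/(l^2 - 3*I*l - 2)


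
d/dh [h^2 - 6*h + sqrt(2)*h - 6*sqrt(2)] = 2*h - 6 + sqrt(2)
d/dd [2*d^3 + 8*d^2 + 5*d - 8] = 6*d^2 + 16*d + 5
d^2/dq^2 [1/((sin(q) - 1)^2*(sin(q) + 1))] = (-7*sin(q) + 9*cos(q)^2 - 13)/((sin(q) - 1)*cos(q)^4)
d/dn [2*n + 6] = 2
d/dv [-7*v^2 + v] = 1 - 14*v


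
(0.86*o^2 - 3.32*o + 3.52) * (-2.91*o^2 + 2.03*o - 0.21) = -2.5026*o^4 + 11.407*o^3 - 17.1634*o^2 + 7.8428*o - 0.7392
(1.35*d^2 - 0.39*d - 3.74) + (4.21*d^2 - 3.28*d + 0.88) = 5.56*d^2 - 3.67*d - 2.86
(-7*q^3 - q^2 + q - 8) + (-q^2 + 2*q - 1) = -7*q^3 - 2*q^2 + 3*q - 9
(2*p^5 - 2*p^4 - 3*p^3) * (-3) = -6*p^5 + 6*p^4 + 9*p^3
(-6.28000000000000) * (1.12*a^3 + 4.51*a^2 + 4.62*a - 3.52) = -7.0336*a^3 - 28.3228*a^2 - 29.0136*a + 22.1056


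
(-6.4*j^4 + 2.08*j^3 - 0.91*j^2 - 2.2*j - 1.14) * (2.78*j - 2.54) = -17.792*j^5 + 22.0384*j^4 - 7.813*j^3 - 3.8046*j^2 + 2.4188*j + 2.8956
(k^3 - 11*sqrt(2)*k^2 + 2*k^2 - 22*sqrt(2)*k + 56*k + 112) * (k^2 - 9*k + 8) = k^5 - 11*sqrt(2)*k^4 - 7*k^4 + 46*k^3 + 77*sqrt(2)*k^3 - 376*k^2 + 110*sqrt(2)*k^2 - 560*k - 176*sqrt(2)*k + 896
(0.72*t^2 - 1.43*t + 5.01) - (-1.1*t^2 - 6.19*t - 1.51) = 1.82*t^2 + 4.76*t + 6.52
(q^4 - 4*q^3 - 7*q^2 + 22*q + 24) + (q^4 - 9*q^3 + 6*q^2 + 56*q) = 2*q^4 - 13*q^3 - q^2 + 78*q + 24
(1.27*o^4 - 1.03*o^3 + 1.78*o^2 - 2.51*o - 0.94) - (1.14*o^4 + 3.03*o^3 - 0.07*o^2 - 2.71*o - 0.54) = 0.13*o^4 - 4.06*o^3 + 1.85*o^2 + 0.2*o - 0.4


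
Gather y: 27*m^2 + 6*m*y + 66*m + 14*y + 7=27*m^2 + 66*m + y*(6*m + 14) + 7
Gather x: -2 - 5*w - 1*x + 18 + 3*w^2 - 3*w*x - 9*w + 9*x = 3*w^2 - 14*w + x*(8 - 3*w) + 16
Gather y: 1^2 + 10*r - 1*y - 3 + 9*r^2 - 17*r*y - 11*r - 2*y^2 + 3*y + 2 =9*r^2 - r - 2*y^2 + y*(2 - 17*r)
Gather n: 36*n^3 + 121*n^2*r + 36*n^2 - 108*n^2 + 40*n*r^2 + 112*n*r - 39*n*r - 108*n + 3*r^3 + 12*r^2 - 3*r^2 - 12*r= 36*n^3 + n^2*(121*r - 72) + n*(40*r^2 + 73*r - 108) + 3*r^3 + 9*r^2 - 12*r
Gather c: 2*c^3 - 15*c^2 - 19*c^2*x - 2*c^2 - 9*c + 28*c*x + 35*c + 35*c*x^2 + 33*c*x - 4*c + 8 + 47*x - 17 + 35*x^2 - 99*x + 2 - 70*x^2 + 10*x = 2*c^3 + c^2*(-19*x - 17) + c*(35*x^2 + 61*x + 22) - 35*x^2 - 42*x - 7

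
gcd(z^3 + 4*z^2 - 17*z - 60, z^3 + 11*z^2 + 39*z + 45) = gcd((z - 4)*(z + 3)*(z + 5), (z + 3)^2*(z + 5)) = z^2 + 8*z + 15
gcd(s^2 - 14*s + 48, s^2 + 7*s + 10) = 1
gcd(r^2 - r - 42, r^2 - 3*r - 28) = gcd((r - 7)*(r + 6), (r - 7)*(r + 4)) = r - 7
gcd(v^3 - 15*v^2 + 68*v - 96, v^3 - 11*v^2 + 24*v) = v^2 - 11*v + 24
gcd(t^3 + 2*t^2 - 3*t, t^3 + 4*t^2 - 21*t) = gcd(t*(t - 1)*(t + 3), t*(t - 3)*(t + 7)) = t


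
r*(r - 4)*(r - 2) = r^3 - 6*r^2 + 8*r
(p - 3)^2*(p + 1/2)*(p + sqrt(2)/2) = p^4 - 11*p^3/2 + sqrt(2)*p^3/2 - 11*sqrt(2)*p^2/4 + 6*p^2 + 3*sqrt(2)*p + 9*p/2 + 9*sqrt(2)/4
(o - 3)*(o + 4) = o^2 + o - 12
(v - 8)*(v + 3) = v^2 - 5*v - 24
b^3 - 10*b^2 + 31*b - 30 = (b - 5)*(b - 3)*(b - 2)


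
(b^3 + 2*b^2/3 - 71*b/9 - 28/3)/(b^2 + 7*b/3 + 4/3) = (b^2 - 2*b/3 - 7)/(b + 1)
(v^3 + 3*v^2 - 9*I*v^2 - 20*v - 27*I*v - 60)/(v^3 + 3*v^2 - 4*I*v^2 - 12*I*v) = (v - 5*I)/v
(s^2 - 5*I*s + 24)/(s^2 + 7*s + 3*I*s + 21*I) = (s - 8*I)/(s + 7)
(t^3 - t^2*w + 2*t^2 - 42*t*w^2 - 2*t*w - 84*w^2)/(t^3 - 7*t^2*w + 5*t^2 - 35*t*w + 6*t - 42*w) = (t + 6*w)/(t + 3)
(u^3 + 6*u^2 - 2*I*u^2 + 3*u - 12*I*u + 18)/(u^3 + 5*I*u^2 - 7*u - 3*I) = (u^2 + 3*u*(2 - I) - 18*I)/(u^2 + 4*I*u - 3)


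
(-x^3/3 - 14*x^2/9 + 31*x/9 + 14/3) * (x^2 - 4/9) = -x^5/3 - 14*x^4/9 + 97*x^3/27 + 434*x^2/81 - 124*x/81 - 56/27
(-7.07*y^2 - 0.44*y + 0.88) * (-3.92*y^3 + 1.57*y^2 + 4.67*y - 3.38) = 27.7144*y^5 - 9.3751*y^4 - 37.1573*y^3 + 23.2234*y^2 + 5.5968*y - 2.9744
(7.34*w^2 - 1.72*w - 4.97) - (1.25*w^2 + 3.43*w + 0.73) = 6.09*w^2 - 5.15*w - 5.7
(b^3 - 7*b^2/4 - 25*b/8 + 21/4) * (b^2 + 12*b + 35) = b^5 + 41*b^4/4 + 87*b^3/8 - 187*b^2/2 - 371*b/8 + 735/4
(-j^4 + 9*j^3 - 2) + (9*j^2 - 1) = -j^4 + 9*j^3 + 9*j^2 - 3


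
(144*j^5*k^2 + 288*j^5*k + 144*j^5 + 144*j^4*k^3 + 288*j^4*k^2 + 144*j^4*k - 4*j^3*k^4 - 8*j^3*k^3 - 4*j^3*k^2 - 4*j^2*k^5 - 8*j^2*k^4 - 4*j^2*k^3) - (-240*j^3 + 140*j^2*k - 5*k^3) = 144*j^5*k^2 + 288*j^5*k + 144*j^5 + 144*j^4*k^3 + 288*j^4*k^2 + 144*j^4*k - 4*j^3*k^4 - 8*j^3*k^3 - 4*j^3*k^2 + 240*j^3 - 4*j^2*k^5 - 8*j^2*k^4 - 4*j^2*k^3 - 140*j^2*k + 5*k^3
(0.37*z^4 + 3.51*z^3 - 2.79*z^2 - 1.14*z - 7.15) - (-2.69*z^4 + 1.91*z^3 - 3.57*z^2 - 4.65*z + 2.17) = 3.06*z^4 + 1.6*z^3 + 0.78*z^2 + 3.51*z - 9.32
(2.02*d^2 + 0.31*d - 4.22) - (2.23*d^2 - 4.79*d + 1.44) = -0.21*d^2 + 5.1*d - 5.66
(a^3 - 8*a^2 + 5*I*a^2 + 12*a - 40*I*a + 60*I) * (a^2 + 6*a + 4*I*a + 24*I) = a^5 - 2*a^4 + 9*I*a^4 - 56*a^3 - 18*I*a^3 + 112*a^2 - 324*I*a^2 + 720*a + 648*I*a - 1440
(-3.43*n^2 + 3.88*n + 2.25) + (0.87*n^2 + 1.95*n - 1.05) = -2.56*n^2 + 5.83*n + 1.2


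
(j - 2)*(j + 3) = j^2 + j - 6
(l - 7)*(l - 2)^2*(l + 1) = l^4 - 10*l^3 + 21*l^2 + 4*l - 28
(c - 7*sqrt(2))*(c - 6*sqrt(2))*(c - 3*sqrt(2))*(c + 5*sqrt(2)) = c^4 - 11*sqrt(2)*c^3 + 2*c^2 + 558*sqrt(2)*c - 2520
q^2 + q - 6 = (q - 2)*(q + 3)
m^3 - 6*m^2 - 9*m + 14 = (m - 7)*(m - 1)*(m + 2)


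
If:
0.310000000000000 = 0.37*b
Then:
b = 0.84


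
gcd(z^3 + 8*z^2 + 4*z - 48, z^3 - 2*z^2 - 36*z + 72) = z^2 + 4*z - 12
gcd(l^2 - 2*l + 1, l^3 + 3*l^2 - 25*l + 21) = l - 1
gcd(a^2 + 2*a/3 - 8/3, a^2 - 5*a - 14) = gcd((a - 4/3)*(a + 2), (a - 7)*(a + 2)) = a + 2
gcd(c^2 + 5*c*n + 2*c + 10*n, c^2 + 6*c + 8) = c + 2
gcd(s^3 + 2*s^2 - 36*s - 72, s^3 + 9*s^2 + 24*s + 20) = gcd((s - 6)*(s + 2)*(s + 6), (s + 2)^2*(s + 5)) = s + 2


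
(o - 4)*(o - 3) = o^2 - 7*o + 12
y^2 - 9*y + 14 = (y - 7)*(y - 2)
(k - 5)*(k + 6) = k^2 + k - 30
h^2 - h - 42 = (h - 7)*(h + 6)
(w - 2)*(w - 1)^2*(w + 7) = w^4 + 3*w^3 - 23*w^2 + 33*w - 14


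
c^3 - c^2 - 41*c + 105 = (c - 5)*(c - 3)*(c + 7)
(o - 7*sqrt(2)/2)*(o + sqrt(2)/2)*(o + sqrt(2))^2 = o^4 - sqrt(2)*o^3 - 27*o^2/2 - 13*sqrt(2)*o - 7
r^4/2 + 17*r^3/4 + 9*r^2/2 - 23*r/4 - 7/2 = (r/2 + 1)*(r - 1)*(r + 1/2)*(r + 7)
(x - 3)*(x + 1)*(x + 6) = x^3 + 4*x^2 - 15*x - 18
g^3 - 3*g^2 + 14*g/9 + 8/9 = (g - 2)*(g - 4/3)*(g + 1/3)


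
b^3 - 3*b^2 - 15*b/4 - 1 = (b - 4)*(b + 1/2)^2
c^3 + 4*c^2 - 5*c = c*(c - 1)*(c + 5)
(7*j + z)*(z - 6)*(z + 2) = 7*j*z^2 - 28*j*z - 84*j + z^3 - 4*z^2 - 12*z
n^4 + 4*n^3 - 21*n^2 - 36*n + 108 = (n - 3)*(n - 2)*(n + 3)*(n + 6)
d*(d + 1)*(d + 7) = d^3 + 8*d^2 + 7*d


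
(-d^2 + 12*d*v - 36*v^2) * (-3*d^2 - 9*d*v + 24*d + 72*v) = 3*d^4 - 27*d^3*v - 24*d^3 + 216*d^2*v + 324*d*v^3 - 2592*v^3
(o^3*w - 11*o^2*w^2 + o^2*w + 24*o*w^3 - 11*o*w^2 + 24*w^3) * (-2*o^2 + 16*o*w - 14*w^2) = -2*o^5*w + 38*o^4*w^2 - 2*o^4*w - 238*o^3*w^3 + 38*o^3*w^2 + 538*o^2*w^4 - 238*o^2*w^3 - 336*o*w^5 + 538*o*w^4 - 336*w^5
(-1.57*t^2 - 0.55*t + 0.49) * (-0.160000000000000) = 0.2512*t^2 + 0.088*t - 0.0784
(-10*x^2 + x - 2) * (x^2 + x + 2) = -10*x^4 - 9*x^3 - 21*x^2 - 4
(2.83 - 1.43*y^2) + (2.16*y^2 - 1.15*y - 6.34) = 0.73*y^2 - 1.15*y - 3.51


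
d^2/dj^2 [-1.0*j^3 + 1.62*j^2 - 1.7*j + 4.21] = 3.24 - 6.0*j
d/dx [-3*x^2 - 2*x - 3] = -6*x - 2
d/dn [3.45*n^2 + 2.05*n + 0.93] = 6.9*n + 2.05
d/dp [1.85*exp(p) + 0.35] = 1.85*exp(p)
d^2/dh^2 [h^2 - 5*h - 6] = 2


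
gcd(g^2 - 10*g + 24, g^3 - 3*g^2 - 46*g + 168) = g^2 - 10*g + 24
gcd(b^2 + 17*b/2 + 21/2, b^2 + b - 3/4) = b + 3/2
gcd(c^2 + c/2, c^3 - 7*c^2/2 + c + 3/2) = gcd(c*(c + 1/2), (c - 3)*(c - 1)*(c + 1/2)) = c + 1/2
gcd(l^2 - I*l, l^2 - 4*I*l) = l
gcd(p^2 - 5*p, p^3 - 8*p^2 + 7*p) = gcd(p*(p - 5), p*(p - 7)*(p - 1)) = p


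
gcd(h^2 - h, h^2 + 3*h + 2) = 1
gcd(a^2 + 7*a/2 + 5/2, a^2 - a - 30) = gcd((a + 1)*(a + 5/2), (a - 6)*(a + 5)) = 1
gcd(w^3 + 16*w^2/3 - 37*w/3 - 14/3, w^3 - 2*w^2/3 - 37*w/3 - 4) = w + 1/3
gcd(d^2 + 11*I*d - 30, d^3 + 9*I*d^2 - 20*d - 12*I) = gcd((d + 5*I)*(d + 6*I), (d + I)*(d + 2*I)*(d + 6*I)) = d + 6*I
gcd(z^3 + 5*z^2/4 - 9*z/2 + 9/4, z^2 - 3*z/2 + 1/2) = z - 1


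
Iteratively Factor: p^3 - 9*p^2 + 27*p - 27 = (p - 3)*(p^2 - 6*p + 9) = (p - 3)^2*(p - 3)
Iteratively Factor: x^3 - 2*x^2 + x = (x - 1)*(x^2 - x) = x*(x - 1)*(x - 1)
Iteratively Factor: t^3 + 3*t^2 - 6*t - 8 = (t - 2)*(t^2 + 5*t + 4) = (t - 2)*(t + 4)*(t + 1)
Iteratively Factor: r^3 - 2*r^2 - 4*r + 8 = (r - 2)*(r^2 - 4) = (r - 2)^2*(r + 2)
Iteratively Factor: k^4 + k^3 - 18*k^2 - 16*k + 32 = (k + 4)*(k^3 - 3*k^2 - 6*k + 8) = (k + 2)*(k + 4)*(k^2 - 5*k + 4) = (k - 4)*(k + 2)*(k + 4)*(k - 1)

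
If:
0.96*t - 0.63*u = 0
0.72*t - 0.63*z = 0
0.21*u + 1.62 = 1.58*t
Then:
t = 1.29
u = 1.96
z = 1.47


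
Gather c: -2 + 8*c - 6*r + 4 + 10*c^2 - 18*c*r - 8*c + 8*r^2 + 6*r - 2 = 10*c^2 - 18*c*r + 8*r^2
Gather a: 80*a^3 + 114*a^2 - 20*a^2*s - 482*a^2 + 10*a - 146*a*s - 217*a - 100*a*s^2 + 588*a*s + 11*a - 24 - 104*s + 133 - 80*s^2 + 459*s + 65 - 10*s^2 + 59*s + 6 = 80*a^3 + a^2*(-20*s - 368) + a*(-100*s^2 + 442*s - 196) - 90*s^2 + 414*s + 180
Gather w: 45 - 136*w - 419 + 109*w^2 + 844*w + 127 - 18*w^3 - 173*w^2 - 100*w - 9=-18*w^3 - 64*w^2 + 608*w - 256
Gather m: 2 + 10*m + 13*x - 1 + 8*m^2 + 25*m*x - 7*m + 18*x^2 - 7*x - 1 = 8*m^2 + m*(25*x + 3) + 18*x^2 + 6*x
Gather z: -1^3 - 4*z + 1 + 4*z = 0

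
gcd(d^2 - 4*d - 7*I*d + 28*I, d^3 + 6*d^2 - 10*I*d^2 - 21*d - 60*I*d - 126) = d - 7*I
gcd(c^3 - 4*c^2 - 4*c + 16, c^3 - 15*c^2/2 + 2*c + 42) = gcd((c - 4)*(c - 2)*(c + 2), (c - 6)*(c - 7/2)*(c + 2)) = c + 2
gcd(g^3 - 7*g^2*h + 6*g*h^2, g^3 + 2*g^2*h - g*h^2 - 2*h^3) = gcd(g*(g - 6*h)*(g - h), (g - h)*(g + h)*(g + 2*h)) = g - h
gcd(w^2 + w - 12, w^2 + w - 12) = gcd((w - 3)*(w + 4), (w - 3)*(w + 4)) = w^2 + w - 12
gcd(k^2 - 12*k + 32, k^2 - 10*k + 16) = k - 8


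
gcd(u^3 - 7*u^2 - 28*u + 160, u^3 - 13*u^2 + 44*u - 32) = u^2 - 12*u + 32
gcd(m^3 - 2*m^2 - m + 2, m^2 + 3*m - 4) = m - 1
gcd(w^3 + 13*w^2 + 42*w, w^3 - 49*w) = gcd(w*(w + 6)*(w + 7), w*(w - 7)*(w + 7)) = w^2 + 7*w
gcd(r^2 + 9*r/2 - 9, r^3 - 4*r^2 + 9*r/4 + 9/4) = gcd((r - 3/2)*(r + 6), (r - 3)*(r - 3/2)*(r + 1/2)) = r - 3/2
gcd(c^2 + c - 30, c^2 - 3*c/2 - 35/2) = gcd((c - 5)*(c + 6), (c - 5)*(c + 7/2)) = c - 5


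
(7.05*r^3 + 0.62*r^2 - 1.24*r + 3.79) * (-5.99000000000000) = -42.2295*r^3 - 3.7138*r^2 + 7.4276*r - 22.7021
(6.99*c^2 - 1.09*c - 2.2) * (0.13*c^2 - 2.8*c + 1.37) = 0.9087*c^4 - 19.7137*c^3 + 12.3423*c^2 + 4.6667*c - 3.014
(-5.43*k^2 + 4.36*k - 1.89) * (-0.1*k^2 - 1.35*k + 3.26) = 0.543*k^4 + 6.8945*k^3 - 23.3988*k^2 + 16.7651*k - 6.1614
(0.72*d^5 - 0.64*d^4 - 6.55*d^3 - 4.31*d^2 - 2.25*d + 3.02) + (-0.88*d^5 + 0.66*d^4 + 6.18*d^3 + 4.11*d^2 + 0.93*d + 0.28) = -0.16*d^5 + 0.02*d^4 - 0.37*d^3 - 0.199999999999999*d^2 - 1.32*d + 3.3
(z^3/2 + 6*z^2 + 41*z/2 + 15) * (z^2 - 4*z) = z^5/2 + 4*z^4 - 7*z^3/2 - 67*z^2 - 60*z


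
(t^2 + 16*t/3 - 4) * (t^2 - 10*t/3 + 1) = t^4 + 2*t^3 - 187*t^2/9 + 56*t/3 - 4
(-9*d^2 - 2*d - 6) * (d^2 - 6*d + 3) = -9*d^4 + 52*d^3 - 21*d^2 + 30*d - 18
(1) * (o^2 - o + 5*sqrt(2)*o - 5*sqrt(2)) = o^2 - o + 5*sqrt(2)*o - 5*sqrt(2)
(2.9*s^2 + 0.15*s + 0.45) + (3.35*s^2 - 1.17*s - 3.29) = 6.25*s^2 - 1.02*s - 2.84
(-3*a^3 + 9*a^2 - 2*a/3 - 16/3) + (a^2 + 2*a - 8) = -3*a^3 + 10*a^2 + 4*a/3 - 40/3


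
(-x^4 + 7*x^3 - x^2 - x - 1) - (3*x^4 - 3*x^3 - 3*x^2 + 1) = -4*x^4 + 10*x^3 + 2*x^2 - x - 2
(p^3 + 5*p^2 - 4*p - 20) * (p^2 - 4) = p^5 + 5*p^4 - 8*p^3 - 40*p^2 + 16*p + 80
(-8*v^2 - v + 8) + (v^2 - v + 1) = -7*v^2 - 2*v + 9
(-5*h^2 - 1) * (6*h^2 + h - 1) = -30*h^4 - 5*h^3 - h^2 - h + 1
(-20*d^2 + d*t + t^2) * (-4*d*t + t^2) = 80*d^3*t - 24*d^2*t^2 - 3*d*t^3 + t^4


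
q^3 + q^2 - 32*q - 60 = (q - 6)*(q + 2)*(q + 5)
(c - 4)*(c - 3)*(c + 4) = c^3 - 3*c^2 - 16*c + 48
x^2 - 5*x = x*(x - 5)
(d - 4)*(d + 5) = d^2 + d - 20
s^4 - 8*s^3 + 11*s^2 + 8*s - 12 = (s - 6)*(s - 2)*(s - 1)*(s + 1)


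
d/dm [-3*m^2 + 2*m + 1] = 2 - 6*m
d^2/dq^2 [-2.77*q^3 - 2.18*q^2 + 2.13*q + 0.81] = -16.62*q - 4.36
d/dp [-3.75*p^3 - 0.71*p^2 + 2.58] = p*(-11.25*p - 1.42)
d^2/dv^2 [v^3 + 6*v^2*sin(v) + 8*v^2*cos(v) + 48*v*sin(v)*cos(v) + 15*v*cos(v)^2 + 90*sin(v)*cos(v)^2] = -6*v^2*sin(v) - 8*v^2*cos(v) - 32*v*sin(v) - 96*v*sin(2*v) + 24*v*cos(v) - 30*v*cos(2*v) + 6*v - 21*sin(v)/2 - 30*sin(2*v) - 405*sin(3*v)/2 + 16*cos(v) + 96*cos(2*v)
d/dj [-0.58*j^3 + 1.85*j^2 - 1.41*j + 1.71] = -1.74*j^2 + 3.7*j - 1.41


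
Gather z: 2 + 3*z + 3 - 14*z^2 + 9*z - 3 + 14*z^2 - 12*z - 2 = 0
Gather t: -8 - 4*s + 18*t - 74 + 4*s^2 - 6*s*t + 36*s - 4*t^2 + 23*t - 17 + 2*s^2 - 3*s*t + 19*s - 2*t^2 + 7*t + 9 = 6*s^2 + 51*s - 6*t^2 + t*(48 - 9*s) - 90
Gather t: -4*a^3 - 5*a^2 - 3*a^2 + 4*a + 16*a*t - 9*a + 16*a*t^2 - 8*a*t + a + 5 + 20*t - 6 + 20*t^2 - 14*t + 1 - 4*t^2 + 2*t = -4*a^3 - 8*a^2 - 4*a + t^2*(16*a + 16) + t*(8*a + 8)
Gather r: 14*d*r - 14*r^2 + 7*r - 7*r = 14*d*r - 14*r^2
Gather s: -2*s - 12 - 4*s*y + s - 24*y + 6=s*(-4*y - 1) - 24*y - 6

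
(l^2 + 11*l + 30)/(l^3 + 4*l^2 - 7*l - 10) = (l + 6)/(l^2 - l - 2)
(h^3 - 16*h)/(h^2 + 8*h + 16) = h*(h - 4)/(h + 4)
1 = 1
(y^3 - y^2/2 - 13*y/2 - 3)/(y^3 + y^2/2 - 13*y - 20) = (2*y^2 - 5*y - 3)/(2*y^2 - 3*y - 20)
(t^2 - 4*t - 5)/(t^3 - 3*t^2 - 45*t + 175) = (t + 1)/(t^2 + 2*t - 35)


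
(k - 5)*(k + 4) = k^2 - k - 20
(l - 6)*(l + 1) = l^2 - 5*l - 6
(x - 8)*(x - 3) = x^2 - 11*x + 24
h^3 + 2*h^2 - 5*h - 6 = (h - 2)*(h + 1)*(h + 3)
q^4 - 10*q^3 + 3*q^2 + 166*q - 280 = (q - 7)*(q - 5)*(q - 2)*(q + 4)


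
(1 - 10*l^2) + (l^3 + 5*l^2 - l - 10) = l^3 - 5*l^2 - l - 9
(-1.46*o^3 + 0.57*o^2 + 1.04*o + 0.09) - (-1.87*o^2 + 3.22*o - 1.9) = -1.46*o^3 + 2.44*o^2 - 2.18*o + 1.99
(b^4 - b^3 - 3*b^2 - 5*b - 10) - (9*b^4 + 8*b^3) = -8*b^4 - 9*b^3 - 3*b^2 - 5*b - 10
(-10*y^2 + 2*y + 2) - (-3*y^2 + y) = -7*y^2 + y + 2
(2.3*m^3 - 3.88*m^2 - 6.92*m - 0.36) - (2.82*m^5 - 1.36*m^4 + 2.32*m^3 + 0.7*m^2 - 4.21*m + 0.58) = -2.82*m^5 + 1.36*m^4 - 0.02*m^3 - 4.58*m^2 - 2.71*m - 0.94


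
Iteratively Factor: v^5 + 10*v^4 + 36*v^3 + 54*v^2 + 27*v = (v + 1)*(v^4 + 9*v^3 + 27*v^2 + 27*v) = (v + 1)*(v + 3)*(v^3 + 6*v^2 + 9*v) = (v + 1)*(v + 3)^2*(v^2 + 3*v) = v*(v + 1)*(v + 3)^2*(v + 3)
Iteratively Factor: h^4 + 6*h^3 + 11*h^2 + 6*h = (h + 1)*(h^3 + 5*h^2 + 6*h) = (h + 1)*(h + 2)*(h^2 + 3*h) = (h + 1)*(h + 2)*(h + 3)*(h)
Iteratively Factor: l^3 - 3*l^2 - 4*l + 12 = (l - 2)*(l^2 - l - 6) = (l - 3)*(l - 2)*(l + 2)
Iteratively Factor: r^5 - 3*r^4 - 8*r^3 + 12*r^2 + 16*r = (r - 2)*(r^4 - r^3 - 10*r^2 - 8*r) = (r - 4)*(r - 2)*(r^3 + 3*r^2 + 2*r) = r*(r - 4)*(r - 2)*(r^2 + 3*r + 2) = r*(r - 4)*(r - 2)*(r + 1)*(r + 2)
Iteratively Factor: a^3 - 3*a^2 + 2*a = (a - 1)*(a^2 - 2*a) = (a - 2)*(a - 1)*(a)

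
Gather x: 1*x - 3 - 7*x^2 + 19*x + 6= -7*x^2 + 20*x + 3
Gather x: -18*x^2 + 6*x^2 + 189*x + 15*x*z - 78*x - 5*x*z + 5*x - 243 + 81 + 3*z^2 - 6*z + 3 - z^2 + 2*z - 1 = -12*x^2 + x*(10*z + 116) + 2*z^2 - 4*z - 160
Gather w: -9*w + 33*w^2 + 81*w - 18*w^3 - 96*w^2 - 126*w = -18*w^3 - 63*w^2 - 54*w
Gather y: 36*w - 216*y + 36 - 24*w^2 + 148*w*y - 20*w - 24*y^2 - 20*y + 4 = -24*w^2 + 16*w - 24*y^2 + y*(148*w - 236) + 40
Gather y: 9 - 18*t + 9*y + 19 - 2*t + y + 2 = -20*t + 10*y + 30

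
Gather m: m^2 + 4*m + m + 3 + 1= m^2 + 5*m + 4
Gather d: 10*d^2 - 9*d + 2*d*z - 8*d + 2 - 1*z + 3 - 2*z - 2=10*d^2 + d*(2*z - 17) - 3*z + 3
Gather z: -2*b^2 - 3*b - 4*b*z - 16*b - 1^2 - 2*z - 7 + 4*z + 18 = -2*b^2 - 19*b + z*(2 - 4*b) + 10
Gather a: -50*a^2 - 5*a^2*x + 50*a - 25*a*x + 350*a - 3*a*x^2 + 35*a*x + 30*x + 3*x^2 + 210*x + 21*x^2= a^2*(-5*x - 50) + a*(-3*x^2 + 10*x + 400) + 24*x^2 + 240*x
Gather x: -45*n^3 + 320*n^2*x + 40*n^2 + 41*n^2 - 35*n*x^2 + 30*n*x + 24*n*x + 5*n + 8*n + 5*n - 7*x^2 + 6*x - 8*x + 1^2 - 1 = -45*n^3 + 81*n^2 + 18*n + x^2*(-35*n - 7) + x*(320*n^2 + 54*n - 2)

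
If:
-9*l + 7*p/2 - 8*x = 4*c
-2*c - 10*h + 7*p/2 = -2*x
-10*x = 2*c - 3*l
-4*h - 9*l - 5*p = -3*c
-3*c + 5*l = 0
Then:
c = 0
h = 0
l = 0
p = 0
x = 0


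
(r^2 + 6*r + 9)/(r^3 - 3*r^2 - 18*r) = (r + 3)/(r*(r - 6))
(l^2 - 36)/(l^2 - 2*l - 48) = (l - 6)/(l - 8)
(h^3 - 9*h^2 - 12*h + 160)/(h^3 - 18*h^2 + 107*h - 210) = (h^2 - 4*h - 32)/(h^2 - 13*h + 42)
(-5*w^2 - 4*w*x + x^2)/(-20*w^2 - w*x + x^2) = (w + x)/(4*w + x)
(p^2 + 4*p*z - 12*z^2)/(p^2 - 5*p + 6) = (p^2 + 4*p*z - 12*z^2)/(p^2 - 5*p + 6)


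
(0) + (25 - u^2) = 25 - u^2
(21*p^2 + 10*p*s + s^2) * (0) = 0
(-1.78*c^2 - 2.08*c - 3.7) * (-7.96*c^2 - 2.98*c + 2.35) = 14.1688*c^4 + 21.8612*c^3 + 31.4674*c^2 + 6.138*c - 8.695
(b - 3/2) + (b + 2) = 2*b + 1/2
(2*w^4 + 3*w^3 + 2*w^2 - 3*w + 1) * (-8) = -16*w^4 - 24*w^3 - 16*w^2 + 24*w - 8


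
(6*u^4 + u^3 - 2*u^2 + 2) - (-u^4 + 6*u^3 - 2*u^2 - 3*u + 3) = 7*u^4 - 5*u^3 + 3*u - 1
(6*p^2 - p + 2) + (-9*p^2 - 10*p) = -3*p^2 - 11*p + 2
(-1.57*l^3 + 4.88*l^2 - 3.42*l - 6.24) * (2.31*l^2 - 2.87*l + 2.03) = -3.6267*l^5 + 15.7787*l^4 - 25.0929*l^3 + 5.3074*l^2 + 10.9662*l - 12.6672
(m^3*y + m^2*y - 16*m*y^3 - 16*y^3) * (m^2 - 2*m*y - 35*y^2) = m^5*y - 2*m^4*y^2 + m^4*y - 51*m^3*y^3 - 2*m^3*y^2 + 32*m^2*y^4 - 51*m^2*y^3 + 560*m*y^5 + 32*m*y^4 + 560*y^5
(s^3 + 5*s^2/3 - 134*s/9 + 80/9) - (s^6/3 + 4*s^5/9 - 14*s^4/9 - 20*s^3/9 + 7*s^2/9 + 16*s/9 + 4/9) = -s^6/3 - 4*s^5/9 + 14*s^4/9 + 29*s^3/9 + 8*s^2/9 - 50*s/3 + 76/9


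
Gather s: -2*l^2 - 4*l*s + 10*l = -2*l^2 - 4*l*s + 10*l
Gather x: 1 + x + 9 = x + 10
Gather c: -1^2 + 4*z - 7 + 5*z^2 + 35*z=5*z^2 + 39*z - 8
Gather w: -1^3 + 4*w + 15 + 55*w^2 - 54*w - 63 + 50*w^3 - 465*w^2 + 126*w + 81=50*w^3 - 410*w^2 + 76*w + 32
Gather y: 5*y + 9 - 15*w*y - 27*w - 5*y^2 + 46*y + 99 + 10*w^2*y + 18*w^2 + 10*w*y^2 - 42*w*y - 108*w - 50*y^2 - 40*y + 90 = 18*w^2 - 135*w + y^2*(10*w - 55) + y*(10*w^2 - 57*w + 11) + 198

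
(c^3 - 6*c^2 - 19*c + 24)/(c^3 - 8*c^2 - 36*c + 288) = (c^2 + 2*c - 3)/(c^2 - 36)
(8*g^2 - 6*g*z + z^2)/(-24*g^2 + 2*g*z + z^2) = (-2*g + z)/(6*g + z)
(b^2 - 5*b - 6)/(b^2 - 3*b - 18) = (b + 1)/(b + 3)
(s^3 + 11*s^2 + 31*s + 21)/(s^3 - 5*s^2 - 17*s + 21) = (s^2 + 8*s + 7)/(s^2 - 8*s + 7)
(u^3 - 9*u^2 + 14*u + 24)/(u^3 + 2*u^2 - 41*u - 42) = (u - 4)/(u + 7)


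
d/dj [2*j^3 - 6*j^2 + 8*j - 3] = 6*j^2 - 12*j + 8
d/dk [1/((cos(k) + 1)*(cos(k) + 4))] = (2*cos(k) + 5)*sin(k)/((cos(k) + 1)^2*(cos(k) + 4)^2)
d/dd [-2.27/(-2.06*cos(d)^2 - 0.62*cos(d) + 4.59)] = (9.3524*cos(d) + 1.4074)*sin(d)/(2.06*cos(d)^2 + 0.62*cos(d) - 4.59)^2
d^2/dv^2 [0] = 0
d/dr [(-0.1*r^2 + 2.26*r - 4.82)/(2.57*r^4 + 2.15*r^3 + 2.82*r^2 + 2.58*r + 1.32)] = (0.514*r^5 - 17.2096*r^4 + 39.8316*r^3 + 24.4578*r^2 + 26.9208*r + 15.4188)/(6.6049*r^8 + 11.051*r^7 + 19.1173*r^6 + 25.3872*r^5 + 25.8312*r^4 + 20.2272*r^3 + 14.1012*r^2 + 6.8112*r + 1.7424)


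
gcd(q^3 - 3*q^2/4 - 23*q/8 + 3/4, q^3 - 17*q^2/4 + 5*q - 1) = q^2 - 9*q/4 + 1/2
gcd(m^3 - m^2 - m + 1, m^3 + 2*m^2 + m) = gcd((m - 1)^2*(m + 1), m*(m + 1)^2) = m + 1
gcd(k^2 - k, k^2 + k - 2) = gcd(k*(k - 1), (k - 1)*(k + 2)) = k - 1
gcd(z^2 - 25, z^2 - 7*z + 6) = 1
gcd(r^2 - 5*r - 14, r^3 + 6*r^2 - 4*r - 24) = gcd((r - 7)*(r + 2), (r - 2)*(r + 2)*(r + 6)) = r + 2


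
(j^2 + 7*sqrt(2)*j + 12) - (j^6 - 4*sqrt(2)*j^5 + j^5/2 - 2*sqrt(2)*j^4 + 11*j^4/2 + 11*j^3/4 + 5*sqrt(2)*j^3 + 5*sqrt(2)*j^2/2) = -j^6 - j^5/2 + 4*sqrt(2)*j^5 - 11*j^4/2 + 2*sqrt(2)*j^4 - 5*sqrt(2)*j^3 - 11*j^3/4 - 5*sqrt(2)*j^2/2 + j^2 + 7*sqrt(2)*j + 12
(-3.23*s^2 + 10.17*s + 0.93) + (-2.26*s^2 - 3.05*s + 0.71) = -5.49*s^2 + 7.12*s + 1.64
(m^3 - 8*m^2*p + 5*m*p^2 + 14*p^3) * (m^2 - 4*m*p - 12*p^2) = m^5 - 12*m^4*p + 25*m^3*p^2 + 90*m^2*p^3 - 116*m*p^4 - 168*p^5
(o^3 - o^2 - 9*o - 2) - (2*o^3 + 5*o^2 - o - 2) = -o^3 - 6*o^2 - 8*o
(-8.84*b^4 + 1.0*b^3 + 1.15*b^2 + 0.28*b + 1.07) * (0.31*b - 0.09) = -2.7404*b^5 + 1.1056*b^4 + 0.2665*b^3 - 0.0167*b^2 + 0.3065*b - 0.0963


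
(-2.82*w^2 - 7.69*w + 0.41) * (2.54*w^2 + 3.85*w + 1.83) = -7.1628*w^4 - 30.3896*w^3 - 33.7257*w^2 - 12.4942*w + 0.7503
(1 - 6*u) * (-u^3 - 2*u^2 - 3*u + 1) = 6*u^4 + 11*u^3 + 16*u^2 - 9*u + 1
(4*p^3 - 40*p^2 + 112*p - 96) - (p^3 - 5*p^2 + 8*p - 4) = 3*p^3 - 35*p^2 + 104*p - 92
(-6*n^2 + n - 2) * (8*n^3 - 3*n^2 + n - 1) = -48*n^5 + 26*n^4 - 25*n^3 + 13*n^2 - 3*n + 2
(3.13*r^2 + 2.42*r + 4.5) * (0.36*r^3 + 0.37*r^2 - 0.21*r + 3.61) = 1.1268*r^5 + 2.0293*r^4 + 1.8581*r^3 + 12.4561*r^2 + 7.7912*r + 16.245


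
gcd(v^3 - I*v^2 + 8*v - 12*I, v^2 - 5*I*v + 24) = v + 3*I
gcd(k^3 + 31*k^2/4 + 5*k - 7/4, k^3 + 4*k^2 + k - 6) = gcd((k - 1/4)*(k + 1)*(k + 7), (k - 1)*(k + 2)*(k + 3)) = 1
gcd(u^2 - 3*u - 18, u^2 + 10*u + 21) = u + 3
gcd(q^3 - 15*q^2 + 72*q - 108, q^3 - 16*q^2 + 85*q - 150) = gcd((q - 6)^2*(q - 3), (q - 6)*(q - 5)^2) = q - 6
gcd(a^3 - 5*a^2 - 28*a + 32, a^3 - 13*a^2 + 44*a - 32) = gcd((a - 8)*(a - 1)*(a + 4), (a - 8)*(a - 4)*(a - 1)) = a^2 - 9*a + 8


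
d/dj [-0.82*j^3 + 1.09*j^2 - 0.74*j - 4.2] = -2.46*j^2 + 2.18*j - 0.74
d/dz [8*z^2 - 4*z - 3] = 16*z - 4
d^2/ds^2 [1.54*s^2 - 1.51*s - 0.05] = 3.08000000000000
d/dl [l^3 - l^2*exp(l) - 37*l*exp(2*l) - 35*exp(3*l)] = -l^2*exp(l) + 3*l^2 - 74*l*exp(2*l) - 2*l*exp(l) - 105*exp(3*l) - 37*exp(2*l)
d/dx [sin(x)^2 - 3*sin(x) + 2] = (2*sin(x) - 3)*cos(x)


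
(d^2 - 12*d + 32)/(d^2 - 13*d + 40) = (d - 4)/(d - 5)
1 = 1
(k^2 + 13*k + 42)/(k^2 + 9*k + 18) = (k + 7)/(k + 3)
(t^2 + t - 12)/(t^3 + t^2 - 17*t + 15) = (t + 4)/(t^2 + 4*t - 5)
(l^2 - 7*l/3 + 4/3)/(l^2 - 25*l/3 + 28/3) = (l - 1)/(l - 7)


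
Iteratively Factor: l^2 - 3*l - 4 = (l + 1)*(l - 4)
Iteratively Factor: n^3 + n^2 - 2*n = (n)*(n^2 + n - 2) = n*(n + 2)*(n - 1)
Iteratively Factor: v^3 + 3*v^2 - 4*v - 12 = (v + 2)*(v^2 + v - 6) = (v + 2)*(v + 3)*(v - 2)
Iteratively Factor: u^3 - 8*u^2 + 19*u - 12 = (u - 3)*(u^2 - 5*u + 4) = (u - 4)*(u - 3)*(u - 1)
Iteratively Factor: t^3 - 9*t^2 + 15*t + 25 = (t - 5)*(t^2 - 4*t - 5) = (t - 5)^2*(t + 1)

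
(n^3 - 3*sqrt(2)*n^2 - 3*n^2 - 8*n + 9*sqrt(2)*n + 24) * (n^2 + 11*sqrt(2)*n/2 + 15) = n^5 - 3*n^4 + 5*sqrt(2)*n^4/2 - 26*n^3 - 15*sqrt(2)*n^3/2 - 89*sqrt(2)*n^2 + 78*n^2 - 120*n + 267*sqrt(2)*n + 360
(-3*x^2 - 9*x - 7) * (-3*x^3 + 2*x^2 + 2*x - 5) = 9*x^5 + 21*x^4 - 3*x^3 - 17*x^2 + 31*x + 35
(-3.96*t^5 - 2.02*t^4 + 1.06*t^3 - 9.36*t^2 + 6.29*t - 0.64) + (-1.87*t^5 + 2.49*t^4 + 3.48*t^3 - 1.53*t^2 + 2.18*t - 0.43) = -5.83*t^5 + 0.47*t^4 + 4.54*t^3 - 10.89*t^2 + 8.47*t - 1.07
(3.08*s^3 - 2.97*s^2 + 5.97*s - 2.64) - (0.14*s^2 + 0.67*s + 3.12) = 3.08*s^3 - 3.11*s^2 + 5.3*s - 5.76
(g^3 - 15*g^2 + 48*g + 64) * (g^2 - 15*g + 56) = g^5 - 30*g^4 + 329*g^3 - 1496*g^2 + 1728*g + 3584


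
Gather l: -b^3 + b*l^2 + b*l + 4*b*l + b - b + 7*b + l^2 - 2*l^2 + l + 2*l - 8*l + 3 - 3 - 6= -b^3 + 7*b + l^2*(b - 1) + l*(5*b - 5) - 6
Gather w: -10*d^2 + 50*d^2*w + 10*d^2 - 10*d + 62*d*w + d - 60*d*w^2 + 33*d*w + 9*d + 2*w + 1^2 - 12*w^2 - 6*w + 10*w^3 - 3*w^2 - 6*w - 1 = 10*w^3 + w^2*(-60*d - 15) + w*(50*d^2 + 95*d - 10)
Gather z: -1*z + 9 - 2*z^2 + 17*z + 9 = -2*z^2 + 16*z + 18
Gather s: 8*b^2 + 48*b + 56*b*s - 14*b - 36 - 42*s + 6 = 8*b^2 + 34*b + s*(56*b - 42) - 30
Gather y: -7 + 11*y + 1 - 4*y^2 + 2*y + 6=-4*y^2 + 13*y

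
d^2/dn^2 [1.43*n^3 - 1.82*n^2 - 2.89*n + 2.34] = 8.58*n - 3.64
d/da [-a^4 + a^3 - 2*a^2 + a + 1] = -4*a^3 + 3*a^2 - 4*a + 1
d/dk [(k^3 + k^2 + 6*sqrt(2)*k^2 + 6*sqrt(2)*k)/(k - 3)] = 2*(k^3 - 4*k^2 + 3*sqrt(2)*k^2 - 18*sqrt(2)*k - 3*k - 9*sqrt(2))/(k^2 - 6*k + 9)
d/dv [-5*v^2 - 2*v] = -10*v - 2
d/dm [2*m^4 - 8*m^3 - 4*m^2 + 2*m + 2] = 8*m^3 - 24*m^2 - 8*m + 2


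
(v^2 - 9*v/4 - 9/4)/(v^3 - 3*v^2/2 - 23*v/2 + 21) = (4*v + 3)/(2*(2*v^2 + 3*v - 14))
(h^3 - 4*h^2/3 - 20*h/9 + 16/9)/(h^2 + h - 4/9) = (3*h^2 - 8*h + 4)/(3*h - 1)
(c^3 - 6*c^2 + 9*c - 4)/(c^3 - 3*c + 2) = (c - 4)/(c + 2)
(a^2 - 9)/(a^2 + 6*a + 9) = (a - 3)/(a + 3)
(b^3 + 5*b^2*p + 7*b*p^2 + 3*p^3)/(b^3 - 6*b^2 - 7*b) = (b^3 + 5*b^2*p + 7*b*p^2 + 3*p^3)/(b*(b^2 - 6*b - 7))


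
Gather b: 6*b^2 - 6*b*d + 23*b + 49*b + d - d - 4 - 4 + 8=6*b^2 + b*(72 - 6*d)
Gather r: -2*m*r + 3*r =r*(3 - 2*m)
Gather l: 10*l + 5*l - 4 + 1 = 15*l - 3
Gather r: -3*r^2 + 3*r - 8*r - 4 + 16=-3*r^2 - 5*r + 12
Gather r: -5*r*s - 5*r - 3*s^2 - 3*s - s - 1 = r*(-5*s - 5) - 3*s^2 - 4*s - 1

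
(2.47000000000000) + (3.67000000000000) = 6.14000000000000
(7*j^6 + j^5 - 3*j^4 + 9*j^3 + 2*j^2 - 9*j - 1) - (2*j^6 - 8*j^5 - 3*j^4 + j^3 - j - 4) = 5*j^6 + 9*j^5 + 8*j^3 + 2*j^2 - 8*j + 3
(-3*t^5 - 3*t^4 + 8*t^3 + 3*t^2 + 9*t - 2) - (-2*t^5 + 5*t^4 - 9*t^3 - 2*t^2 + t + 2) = -t^5 - 8*t^4 + 17*t^3 + 5*t^2 + 8*t - 4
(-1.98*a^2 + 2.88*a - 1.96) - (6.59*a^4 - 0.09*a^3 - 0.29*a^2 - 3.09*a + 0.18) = -6.59*a^4 + 0.09*a^3 - 1.69*a^2 + 5.97*a - 2.14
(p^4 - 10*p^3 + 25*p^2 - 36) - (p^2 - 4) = p^4 - 10*p^3 + 24*p^2 - 32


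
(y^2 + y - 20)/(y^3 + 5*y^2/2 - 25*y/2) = 2*(y - 4)/(y*(2*y - 5))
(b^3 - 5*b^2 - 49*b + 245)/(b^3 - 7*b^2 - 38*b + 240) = (b^2 - 49)/(b^2 - 2*b - 48)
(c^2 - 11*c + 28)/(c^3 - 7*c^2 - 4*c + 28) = (c - 4)/(c^2 - 4)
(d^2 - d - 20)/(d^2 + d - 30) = (d + 4)/(d + 6)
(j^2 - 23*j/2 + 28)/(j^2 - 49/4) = 2*(j - 8)/(2*j + 7)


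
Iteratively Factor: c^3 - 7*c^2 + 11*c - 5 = (c - 1)*(c^2 - 6*c + 5) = (c - 1)^2*(c - 5)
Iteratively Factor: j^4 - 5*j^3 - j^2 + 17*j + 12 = (j - 3)*(j^3 - 2*j^2 - 7*j - 4) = (j - 4)*(j - 3)*(j^2 + 2*j + 1) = (j - 4)*(j - 3)*(j + 1)*(j + 1)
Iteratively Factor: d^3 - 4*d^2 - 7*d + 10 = (d - 5)*(d^2 + d - 2) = (d - 5)*(d + 2)*(d - 1)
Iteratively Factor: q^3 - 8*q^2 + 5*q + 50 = (q - 5)*(q^2 - 3*q - 10) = (q - 5)^2*(q + 2)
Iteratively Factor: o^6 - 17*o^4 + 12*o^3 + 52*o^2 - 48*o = (o - 3)*(o^5 + 3*o^4 - 8*o^3 - 12*o^2 + 16*o) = (o - 3)*(o + 4)*(o^4 - o^3 - 4*o^2 + 4*o) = (o - 3)*(o + 2)*(o + 4)*(o^3 - 3*o^2 + 2*o) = (o - 3)*(o - 2)*(o + 2)*(o + 4)*(o^2 - o) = (o - 3)*(o - 2)*(o - 1)*(o + 2)*(o + 4)*(o)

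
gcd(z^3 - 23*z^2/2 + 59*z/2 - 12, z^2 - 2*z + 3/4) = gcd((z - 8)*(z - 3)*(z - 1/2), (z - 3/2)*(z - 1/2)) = z - 1/2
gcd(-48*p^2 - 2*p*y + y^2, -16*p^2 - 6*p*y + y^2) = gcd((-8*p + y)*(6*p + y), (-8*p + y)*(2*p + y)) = -8*p + y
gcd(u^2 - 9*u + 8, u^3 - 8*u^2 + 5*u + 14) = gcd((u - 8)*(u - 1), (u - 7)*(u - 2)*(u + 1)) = 1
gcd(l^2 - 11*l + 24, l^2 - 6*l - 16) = l - 8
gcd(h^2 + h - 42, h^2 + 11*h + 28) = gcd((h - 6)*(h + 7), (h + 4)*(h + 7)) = h + 7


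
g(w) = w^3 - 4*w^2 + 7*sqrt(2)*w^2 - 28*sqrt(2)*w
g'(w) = 3*w^2 - 8*w + 14*sqrt(2)*w - 28*sqrt(2)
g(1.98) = -47.51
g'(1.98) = -4.47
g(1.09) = -34.86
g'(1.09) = -23.17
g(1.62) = -44.41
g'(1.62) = -12.61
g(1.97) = -47.47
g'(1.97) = -4.71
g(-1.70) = 79.45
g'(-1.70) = -50.99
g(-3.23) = 155.75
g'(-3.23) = -46.41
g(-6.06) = 234.07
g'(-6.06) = -0.93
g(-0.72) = 31.20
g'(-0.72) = -46.54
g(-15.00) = -1453.64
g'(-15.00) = 458.42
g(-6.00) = 233.97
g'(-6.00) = -2.39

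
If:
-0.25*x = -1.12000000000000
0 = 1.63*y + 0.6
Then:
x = 4.48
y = -0.37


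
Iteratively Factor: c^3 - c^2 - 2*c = (c - 2)*(c^2 + c) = c*(c - 2)*(c + 1)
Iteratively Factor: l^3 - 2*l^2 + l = (l - 1)*(l^2 - l) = (l - 1)^2*(l)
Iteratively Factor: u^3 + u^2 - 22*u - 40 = (u - 5)*(u^2 + 6*u + 8) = (u - 5)*(u + 4)*(u + 2)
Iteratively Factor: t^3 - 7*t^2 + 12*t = (t - 4)*(t^2 - 3*t) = t*(t - 4)*(t - 3)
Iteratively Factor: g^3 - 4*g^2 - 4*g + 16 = (g - 2)*(g^2 - 2*g - 8) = (g - 2)*(g + 2)*(g - 4)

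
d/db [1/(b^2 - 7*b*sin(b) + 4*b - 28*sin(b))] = (7*b*cos(b) - 2*b + 7*sin(b) + 28*cos(b) - 4)/((b + 4)^2*(b - 7*sin(b))^2)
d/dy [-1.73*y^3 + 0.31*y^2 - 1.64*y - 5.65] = -5.19*y^2 + 0.62*y - 1.64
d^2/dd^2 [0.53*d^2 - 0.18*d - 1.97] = 1.06000000000000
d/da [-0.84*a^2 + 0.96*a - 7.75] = 0.96 - 1.68*a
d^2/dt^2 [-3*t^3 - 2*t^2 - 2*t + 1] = -18*t - 4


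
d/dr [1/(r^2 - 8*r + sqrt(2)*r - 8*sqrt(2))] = (-2*r - sqrt(2) + 8)/(r^2 - 8*r + sqrt(2)*r - 8*sqrt(2))^2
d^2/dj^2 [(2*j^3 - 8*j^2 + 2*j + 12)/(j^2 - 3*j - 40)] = 8*(19*j^3 - 51*j^2 + 2433*j - 3113)/(j^6 - 9*j^5 - 93*j^4 + 693*j^3 + 3720*j^2 - 14400*j - 64000)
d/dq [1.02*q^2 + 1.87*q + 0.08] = 2.04*q + 1.87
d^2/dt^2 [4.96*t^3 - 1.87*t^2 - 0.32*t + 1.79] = 29.76*t - 3.74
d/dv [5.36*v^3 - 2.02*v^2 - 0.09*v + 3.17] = 16.08*v^2 - 4.04*v - 0.09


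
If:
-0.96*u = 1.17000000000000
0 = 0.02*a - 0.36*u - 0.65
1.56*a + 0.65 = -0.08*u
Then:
No Solution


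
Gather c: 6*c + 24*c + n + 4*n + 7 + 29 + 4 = 30*c + 5*n + 40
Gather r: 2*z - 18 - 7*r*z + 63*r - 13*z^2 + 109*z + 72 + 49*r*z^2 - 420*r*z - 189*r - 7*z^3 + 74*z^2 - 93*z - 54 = r*(49*z^2 - 427*z - 126) - 7*z^3 + 61*z^2 + 18*z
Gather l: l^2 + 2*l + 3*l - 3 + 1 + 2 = l^2 + 5*l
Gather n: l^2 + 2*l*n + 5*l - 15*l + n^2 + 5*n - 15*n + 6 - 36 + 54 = l^2 - 10*l + n^2 + n*(2*l - 10) + 24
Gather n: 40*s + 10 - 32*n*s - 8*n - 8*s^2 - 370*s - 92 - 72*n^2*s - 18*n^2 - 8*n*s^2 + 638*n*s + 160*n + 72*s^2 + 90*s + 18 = n^2*(-72*s - 18) + n*(-8*s^2 + 606*s + 152) + 64*s^2 - 240*s - 64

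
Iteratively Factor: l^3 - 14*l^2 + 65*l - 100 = (l - 5)*(l^2 - 9*l + 20) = (l - 5)*(l - 4)*(l - 5)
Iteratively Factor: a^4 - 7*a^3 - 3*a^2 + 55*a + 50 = (a + 1)*(a^3 - 8*a^2 + 5*a + 50) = (a + 1)*(a + 2)*(a^2 - 10*a + 25) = (a - 5)*(a + 1)*(a + 2)*(a - 5)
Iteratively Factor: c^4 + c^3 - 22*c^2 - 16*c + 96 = (c - 4)*(c^3 + 5*c^2 - 2*c - 24) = (c - 4)*(c - 2)*(c^2 + 7*c + 12) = (c - 4)*(c - 2)*(c + 4)*(c + 3)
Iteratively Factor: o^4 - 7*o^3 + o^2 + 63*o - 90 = (o - 2)*(o^3 - 5*o^2 - 9*o + 45) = (o - 2)*(o + 3)*(o^2 - 8*o + 15) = (o - 3)*(o - 2)*(o + 3)*(o - 5)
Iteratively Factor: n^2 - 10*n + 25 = (n - 5)*(n - 5)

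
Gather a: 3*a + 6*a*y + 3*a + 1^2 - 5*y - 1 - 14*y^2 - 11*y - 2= a*(6*y + 6) - 14*y^2 - 16*y - 2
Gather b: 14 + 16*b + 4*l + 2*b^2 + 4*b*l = 2*b^2 + b*(4*l + 16) + 4*l + 14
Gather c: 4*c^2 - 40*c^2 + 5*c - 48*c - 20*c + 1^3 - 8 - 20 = -36*c^2 - 63*c - 27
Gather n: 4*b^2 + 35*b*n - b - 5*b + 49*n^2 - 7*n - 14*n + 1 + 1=4*b^2 - 6*b + 49*n^2 + n*(35*b - 21) + 2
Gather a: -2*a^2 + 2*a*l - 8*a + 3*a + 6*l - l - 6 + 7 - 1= -2*a^2 + a*(2*l - 5) + 5*l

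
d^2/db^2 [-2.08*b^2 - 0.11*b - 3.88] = -4.16000000000000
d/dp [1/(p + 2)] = -1/(p + 2)^2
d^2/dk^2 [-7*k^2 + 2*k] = -14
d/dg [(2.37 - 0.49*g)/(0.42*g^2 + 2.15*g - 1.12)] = (0.2058*g^2 - 1.9908*g - 4.5467)/(0.1764*g^4 + 1.806*g^3 + 3.6817*g^2 - 4.816*g + 1.2544)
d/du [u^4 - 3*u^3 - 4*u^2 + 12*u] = 4*u^3 - 9*u^2 - 8*u + 12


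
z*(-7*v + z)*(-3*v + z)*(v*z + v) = 21*v^3*z^2 + 21*v^3*z - 10*v^2*z^3 - 10*v^2*z^2 + v*z^4 + v*z^3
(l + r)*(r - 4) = l*r - 4*l + r^2 - 4*r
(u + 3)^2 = u^2 + 6*u + 9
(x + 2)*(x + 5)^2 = x^3 + 12*x^2 + 45*x + 50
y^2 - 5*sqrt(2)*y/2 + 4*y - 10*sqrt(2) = (y + 4)*(y - 5*sqrt(2)/2)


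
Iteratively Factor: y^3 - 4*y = (y - 2)*(y^2 + 2*y) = y*(y - 2)*(y + 2)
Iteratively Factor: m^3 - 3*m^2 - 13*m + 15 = (m + 3)*(m^2 - 6*m + 5) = (m - 5)*(m + 3)*(m - 1)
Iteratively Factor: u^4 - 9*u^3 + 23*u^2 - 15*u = (u)*(u^3 - 9*u^2 + 23*u - 15) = u*(u - 1)*(u^2 - 8*u + 15) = u*(u - 3)*(u - 1)*(u - 5)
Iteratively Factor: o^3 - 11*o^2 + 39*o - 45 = (o - 5)*(o^2 - 6*o + 9) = (o - 5)*(o - 3)*(o - 3)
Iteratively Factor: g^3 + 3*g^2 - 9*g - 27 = (g + 3)*(g^2 - 9) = (g + 3)^2*(g - 3)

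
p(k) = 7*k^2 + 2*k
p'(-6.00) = -82.00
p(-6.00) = 240.00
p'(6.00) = 86.00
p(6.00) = 264.00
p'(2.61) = 38.54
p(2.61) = 52.90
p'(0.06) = 2.84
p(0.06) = 0.15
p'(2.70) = 39.80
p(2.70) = 56.43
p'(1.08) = 17.12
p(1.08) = 10.32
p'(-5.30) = -72.20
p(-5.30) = 186.03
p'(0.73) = 12.22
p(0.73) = 5.19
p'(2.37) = 35.18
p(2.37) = 44.06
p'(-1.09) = -13.26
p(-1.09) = 6.14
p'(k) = 14*k + 2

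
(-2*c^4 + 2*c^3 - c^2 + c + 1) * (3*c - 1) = -6*c^5 + 8*c^4 - 5*c^3 + 4*c^2 + 2*c - 1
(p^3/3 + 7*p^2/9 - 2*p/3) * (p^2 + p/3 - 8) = p^5/3 + 8*p^4/9 - 83*p^3/27 - 58*p^2/9 + 16*p/3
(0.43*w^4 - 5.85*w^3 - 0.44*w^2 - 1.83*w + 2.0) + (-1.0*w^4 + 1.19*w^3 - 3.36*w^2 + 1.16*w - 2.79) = -0.57*w^4 - 4.66*w^3 - 3.8*w^2 - 0.67*w - 0.79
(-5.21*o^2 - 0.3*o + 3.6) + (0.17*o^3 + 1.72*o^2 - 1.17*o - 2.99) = 0.17*o^3 - 3.49*o^2 - 1.47*o + 0.61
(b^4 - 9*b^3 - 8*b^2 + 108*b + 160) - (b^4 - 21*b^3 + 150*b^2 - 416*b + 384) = 12*b^3 - 158*b^2 + 524*b - 224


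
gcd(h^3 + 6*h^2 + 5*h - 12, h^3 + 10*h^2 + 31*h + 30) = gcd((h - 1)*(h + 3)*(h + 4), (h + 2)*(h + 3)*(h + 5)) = h + 3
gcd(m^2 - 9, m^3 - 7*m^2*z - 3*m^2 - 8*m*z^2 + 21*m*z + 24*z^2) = m - 3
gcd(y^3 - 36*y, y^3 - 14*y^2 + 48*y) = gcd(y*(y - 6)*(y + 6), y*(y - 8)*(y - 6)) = y^2 - 6*y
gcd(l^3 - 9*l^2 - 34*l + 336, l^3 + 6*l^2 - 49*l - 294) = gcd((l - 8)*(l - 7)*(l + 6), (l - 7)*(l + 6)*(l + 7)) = l^2 - l - 42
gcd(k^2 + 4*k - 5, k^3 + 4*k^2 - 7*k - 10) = k + 5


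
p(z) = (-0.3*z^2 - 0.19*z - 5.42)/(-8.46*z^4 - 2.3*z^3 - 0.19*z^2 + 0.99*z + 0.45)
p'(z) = (-0.6*z - 0.19)/(-8.46*z^4 - 2.3*z^3 - 0.19*z^2 + 0.99*z + 0.45) + (-0.3*z^2 - 0.19*z - 5.42)*(33.84*z^3 + 6.9*z^2 + 0.38*z - 0.99)/(-8.46*z^4 - 2.3*z^3 - 0.19*z^2 + 0.99*z + 0.45)^2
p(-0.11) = -15.86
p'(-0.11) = 45.89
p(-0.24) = -26.28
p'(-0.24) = 147.25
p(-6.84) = 0.00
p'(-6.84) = 0.00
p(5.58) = 0.00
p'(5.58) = -0.00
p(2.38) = 0.03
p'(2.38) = -0.04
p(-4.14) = 0.00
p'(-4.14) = 0.00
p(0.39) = -11.66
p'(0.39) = -55.27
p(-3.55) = 0.01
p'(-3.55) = 0.01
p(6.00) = 0.00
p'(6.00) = -0.00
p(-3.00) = 0.01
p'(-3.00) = 0.01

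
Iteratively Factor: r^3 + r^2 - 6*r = (r + 3)*(r^2 - 2*r) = r*(r + 3)*(r - 2)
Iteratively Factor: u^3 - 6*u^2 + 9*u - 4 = (u - 1)*(u^2 - 5*u + 4) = (u - 4)*(u - 1)*(u - 1)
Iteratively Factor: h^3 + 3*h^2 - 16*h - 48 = (h + 4)*(h^2 - h - 12) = (h - 4)*(h + 4)*(h + 3)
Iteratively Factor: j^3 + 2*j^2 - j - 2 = (j + 2)*(j^2 - 1) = (j + 1)*(j + 2)*(j - 1)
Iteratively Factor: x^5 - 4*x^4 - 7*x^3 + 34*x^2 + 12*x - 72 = (x - 3)*(x^4 - x^3 - 10*x^2 + 4*x + 24) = (x - 3)*(x - 2)*(x^3 + x^2 - 8*x - 12) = (x - 3)*(x - 2)*(x + 2)*(x^2 - x - 6) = (x - 3)*(x - 2)*(x + 2)^2*(x - 3)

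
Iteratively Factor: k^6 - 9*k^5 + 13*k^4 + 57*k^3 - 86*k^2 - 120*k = (k - 3)*(k^5 - 6*k^4 - 5*k^3 + 42*k^2 + 40*k) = (k - 5)*(k - 3)*(k^4 - k^3 - 10*k^2 - 8*k) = (k - 5)*(k - 3)*(k + 2)*(k^3 - 3*k^2 - 4*k) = (k - 5)*(k - 4)*(k - 3)*(k + 2)*(k^2 + k) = (k - 5)*(k - 4)*(k - 3)*(k + 1)*(k + 2)*(k)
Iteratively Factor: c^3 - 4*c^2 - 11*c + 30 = (c - 2)*(c^2 - 2*c - 15) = (c - 5)*(c - 2)*(c + 3)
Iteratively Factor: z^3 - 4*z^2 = (z - 4)*(z^2) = z*(z - 4)*(z)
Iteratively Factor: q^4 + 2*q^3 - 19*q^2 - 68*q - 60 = (q - 5)*(q^3 + 7*q^2 + 16*q + 12) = (q - 5)*(q + 2)*(q^2 + 5*q + 6) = (q - 5)*(q + 2)*(q + 3)*(q + 2)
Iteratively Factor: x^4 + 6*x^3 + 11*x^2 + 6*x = (x + 2)*(x^3 + 4*x^2 + 3*x) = (x + 1)*(x + 2)*(x^2 + 3*x) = (x + 1)*(x + 2)*(x + 3)*(x)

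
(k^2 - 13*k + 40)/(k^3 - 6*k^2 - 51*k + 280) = 1/(k + 7)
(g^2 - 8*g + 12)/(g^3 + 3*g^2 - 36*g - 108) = (g - 2)/(g^2 + 9*g + 18)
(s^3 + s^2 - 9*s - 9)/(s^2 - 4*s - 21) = (s^2 - 2*s - 3)/(s - 7)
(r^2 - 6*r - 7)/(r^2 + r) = (r - 7)/r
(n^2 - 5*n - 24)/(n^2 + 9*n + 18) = (n - 8)/(n + 6)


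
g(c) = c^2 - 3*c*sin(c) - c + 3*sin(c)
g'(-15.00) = -65.51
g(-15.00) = 208.79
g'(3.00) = 10.52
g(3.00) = 5.15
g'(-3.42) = -21.41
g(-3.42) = 18.76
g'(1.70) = -0.30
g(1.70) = -0.89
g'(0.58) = -0.43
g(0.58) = 0.45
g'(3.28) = 12.75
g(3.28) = 8.42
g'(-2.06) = -6.79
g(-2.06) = -1.80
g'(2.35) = 4.41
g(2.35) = 0.29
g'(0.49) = -0.08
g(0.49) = 0.47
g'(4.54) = 12.86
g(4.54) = 26.53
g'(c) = -3*c*cos(c) + 2*c - 3*sin(c) + 3*cos(c) - 1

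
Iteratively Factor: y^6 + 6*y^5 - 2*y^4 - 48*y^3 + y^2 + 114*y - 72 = (y + 3)*(y^5 + 3*y^4 - 11*y^3 - 15*y^2 + 46*y - 24) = (y - 1)*(y + 3)*(y^4 + 4*y^3 - 7*y^2 - 22*y + 24) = (y - 1)*(y + 3)*(y + 4)*(y^3 - 7*y + 6) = (y - 1)^2*(y + 3)*(y + 4)*(y^2 + y - 6) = (y - 1)^2*(y + 3)^2*(y + 4)*(y - 2)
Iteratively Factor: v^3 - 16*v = (v + 4)*(v^2 - 4*v) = v*(v + 4)*(v - 4)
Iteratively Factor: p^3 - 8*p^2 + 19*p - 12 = (p - 1)*(p^2 - 7*p + 12) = (p - 3)*(p - 1)*(p - 4)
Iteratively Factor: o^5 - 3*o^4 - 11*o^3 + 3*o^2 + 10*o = (o - 5)*(o^4 + 2*o^3 - o^2 - 2*o) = (o - 5)*(o + 2)*(o^3 - o) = o*(o - 5)*(o + 2)*(o^2 - 1) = o*(o - 5)*(o + 1)*(o + 2)*(o - 1)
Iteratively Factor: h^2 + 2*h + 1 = (h + 1)*(h + 1)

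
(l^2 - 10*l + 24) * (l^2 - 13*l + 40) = l^4 - 23*l^3 + 194*l^2 - 712*l + 960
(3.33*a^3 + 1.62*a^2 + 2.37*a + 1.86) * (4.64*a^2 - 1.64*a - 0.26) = 15.4512*a^5 + 2.0556*a^4 + 7.4742*a^3 + 4.3224*a^2 - 3.6666*a - 0.4836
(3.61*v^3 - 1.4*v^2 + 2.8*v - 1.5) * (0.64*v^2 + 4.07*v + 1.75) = 2.3104*v^5 + 13.7967*v^4 + 2.4115*v^3 + 7.986*v^2 - 1.205*v - 2.625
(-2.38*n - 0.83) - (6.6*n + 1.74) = -8.98*n - 2.57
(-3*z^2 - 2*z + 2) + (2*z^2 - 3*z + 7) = -z^2 - 5*z + 9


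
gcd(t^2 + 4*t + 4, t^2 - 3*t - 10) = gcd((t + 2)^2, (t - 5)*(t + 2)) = t + 2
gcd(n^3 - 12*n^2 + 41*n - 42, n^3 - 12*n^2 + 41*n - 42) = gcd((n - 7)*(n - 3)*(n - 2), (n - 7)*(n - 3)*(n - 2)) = n^3 - 12*n^2 + 41*n - 42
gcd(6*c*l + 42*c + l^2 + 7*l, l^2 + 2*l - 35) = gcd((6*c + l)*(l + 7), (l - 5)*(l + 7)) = l + 7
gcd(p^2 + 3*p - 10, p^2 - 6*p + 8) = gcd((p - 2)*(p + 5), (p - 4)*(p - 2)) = p - 2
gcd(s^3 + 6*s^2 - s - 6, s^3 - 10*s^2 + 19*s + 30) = s + 1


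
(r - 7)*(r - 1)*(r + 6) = r^3 - 2*r^2 - 41*r + 42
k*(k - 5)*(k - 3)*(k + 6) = k^4 - 2*k^3 - 33*k^2 + 90*k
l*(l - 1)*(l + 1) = l^3 - l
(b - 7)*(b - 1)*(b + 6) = b^3 - 2*b^2 - 41*b + 42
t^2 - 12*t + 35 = (t - 7)*(t - 5)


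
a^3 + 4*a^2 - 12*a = a*(a - 2)*(a + 6)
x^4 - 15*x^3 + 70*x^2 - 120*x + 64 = (x - 8)*(x - 4)*(x - 2)*(x - 1)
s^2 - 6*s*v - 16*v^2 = (s - 8*v)*(s + 2*v)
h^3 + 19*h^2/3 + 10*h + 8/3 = (h + 1/3)*(h + 2)*(h + 4)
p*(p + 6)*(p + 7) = p^3 + 13*p^2 + 42*p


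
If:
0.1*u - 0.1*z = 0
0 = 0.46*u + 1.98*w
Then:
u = z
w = -0.232323232323232*z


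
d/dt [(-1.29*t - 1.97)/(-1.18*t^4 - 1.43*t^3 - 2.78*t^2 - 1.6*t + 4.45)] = (1.5222*t^4 + 1.8447*t^3 + 3.5862*t^2 + 2.064*t - (1.29*t + 1.97)*(4.72*t^3 + 4.29*t^2 + 5.56*t + 1.6) - 5.7405)/(1.18*t^4 + 1.43*t^3 + 2.78*t^2 + 1.6*t - 4.45)^2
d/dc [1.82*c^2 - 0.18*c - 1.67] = 3.64*c - 0.18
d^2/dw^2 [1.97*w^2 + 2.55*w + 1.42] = 3.94000000000000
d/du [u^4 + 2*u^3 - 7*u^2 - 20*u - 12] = 4*u^3 + 6*u^2 - 14*u - 20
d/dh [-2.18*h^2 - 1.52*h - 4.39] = -4.36*h - 1.52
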